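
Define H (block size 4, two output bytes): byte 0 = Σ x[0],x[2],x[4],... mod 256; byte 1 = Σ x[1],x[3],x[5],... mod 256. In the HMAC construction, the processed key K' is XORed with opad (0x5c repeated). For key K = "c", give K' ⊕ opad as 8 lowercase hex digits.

3f5c5c5c

Key "c" = 63 is 1 byte ≤ B = 4; zero-pad to 4 bytes: K' = 63 00 00 00.
XOR each byte with 0x5c: 63⊕5c=3f, 00⊕5c=5c, 00⊕5c=5c, 00⊕5c=5c.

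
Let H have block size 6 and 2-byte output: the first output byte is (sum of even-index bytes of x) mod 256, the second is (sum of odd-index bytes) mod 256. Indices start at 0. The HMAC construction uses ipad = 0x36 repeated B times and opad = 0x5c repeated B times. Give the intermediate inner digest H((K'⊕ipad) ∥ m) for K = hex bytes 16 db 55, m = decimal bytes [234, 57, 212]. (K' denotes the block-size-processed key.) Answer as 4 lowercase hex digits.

Key hex bytes 16 db 55 is 3 bytes ≤ B = 6; zero-pad to 6 bytes: K' = 16 db 55 00 00 00.
K' ⊕ ipad = 20 ed 63 36 36 36.
Inner input = 20 ed 63 36 36 36 ∥ ea 39 d4.
Inner hash: even-index sum = 631 mod 256 = 119; odd-index sum = 402 mod 256 = 146 → 77 92.

7792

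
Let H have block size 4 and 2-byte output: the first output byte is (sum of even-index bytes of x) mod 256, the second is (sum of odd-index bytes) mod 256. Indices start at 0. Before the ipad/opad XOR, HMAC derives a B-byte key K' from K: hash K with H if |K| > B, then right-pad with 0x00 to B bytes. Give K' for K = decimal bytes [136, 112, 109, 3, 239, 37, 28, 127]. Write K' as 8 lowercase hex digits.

00170000

|K| = 8 > B = 4, so first hash the key.
H(K): even-index sum = 512 mod 256 = 0; odd-index sum = 279 mod 256 = 23 → 00 17.
Zero-pad H(K) = 00 17 to 4 bytes: K' = 00 17 00 00.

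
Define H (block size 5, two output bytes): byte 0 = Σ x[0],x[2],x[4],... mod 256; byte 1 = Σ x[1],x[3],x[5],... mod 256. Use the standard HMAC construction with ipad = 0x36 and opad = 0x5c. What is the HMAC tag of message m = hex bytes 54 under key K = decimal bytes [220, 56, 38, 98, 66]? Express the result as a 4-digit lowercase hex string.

ce10

Key decimal bytes [220, 56, 38, 98, 66] = dc 38 26 62 42 is exactly B = 5 bytes: K' = dc 38 26 62 42.
K' ⊕ ipad = ea 0e 10 54 74.  K' ⊕ opad = 80 64 7a 3e 1e.
Inner input = (K'⊕ipad) ∥ m = ea 0e 10 54 74 ∥ 54.
Inner hash: even-index sum = 366 mod 256 = 110; odd-index sum = 182 mod 256 = 182 → 6e b6.
Outer input = (K'⊕opad) ∥ inner = 80 64 7a 3e 1e ∥ 6e b6.
Outer hash (tag): even-index sum = 462 mod 256 = 206; odd-index sum = 272 mod 256 = 16 → ce 10.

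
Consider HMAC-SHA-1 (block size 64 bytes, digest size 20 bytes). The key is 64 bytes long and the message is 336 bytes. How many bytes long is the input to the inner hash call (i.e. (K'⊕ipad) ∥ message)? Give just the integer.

400

Key is 64 ≤ 64 bytes, zero-padded: |K'| = 64.
Inner input = (K'⊕ipad) ∥ m → 64 + 336 = 400 bytes.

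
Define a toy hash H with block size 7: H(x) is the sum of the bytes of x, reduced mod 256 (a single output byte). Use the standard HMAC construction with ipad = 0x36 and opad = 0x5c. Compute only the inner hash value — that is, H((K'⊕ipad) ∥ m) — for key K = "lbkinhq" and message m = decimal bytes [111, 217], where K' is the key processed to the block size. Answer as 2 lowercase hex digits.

af

Key "lbkinhq" = 6c 62 6b 69 6e 68 71 is exactly B = 7 bytes: K' = 6c 62 6b 69 6e 68 71.
K' ⊕ ipad = 5a 54 5d 5f 58 5e 47.
Inner input = 5a 54 5d 5f 58 5e 47 ∥ 6f d9.
Inner hash: sum = 90+84+93+95+88+94+71+111+217 = 943; mod 256 = 175 → af.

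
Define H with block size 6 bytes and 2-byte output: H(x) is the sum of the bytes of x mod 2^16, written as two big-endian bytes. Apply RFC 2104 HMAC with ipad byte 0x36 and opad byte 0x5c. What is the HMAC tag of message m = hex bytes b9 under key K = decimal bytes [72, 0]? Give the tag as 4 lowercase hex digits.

0227

Key decimal bytes [72, 0] = 48 00 is 2 bytes ≤ B = 6; zero-pad to 6 bytes: K' = 48 00 00 00 00 00.
K' ⊕ ipad = 7e 36 36 36 36 36.  K' ⊕ opad = 14 5c 5c 5c 5c 5c.
Inner input = (K'⊕ipad) ∥ m = 7e 36 36 36 36 36 ∥ b9.
Inner hash: sum = 126+54+54+54+54+54+185 = 581 → 02 45.
Outer input = (K'⊕opad) ∥ inner = 14 5c 5c 5c 5c 5c ∥ 02 45.
Outer hash (tag): sum = 20+92+92+92+92+92+2+69 = 551 → 02 27.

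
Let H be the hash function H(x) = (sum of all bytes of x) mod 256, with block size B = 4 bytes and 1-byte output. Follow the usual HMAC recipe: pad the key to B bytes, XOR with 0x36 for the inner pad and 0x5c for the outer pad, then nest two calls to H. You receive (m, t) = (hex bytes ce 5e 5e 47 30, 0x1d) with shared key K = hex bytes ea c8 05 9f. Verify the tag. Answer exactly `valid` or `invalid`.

valid

Key hex bytes ea c8 05 9f is exactly B = 4 bytes: K' = ea c8 05 9f.
K' ⊕ ipad = dc fe 33 a9; K' ⊕ opad = b6 94 59 c3.
Inner hash: sum = 220+254+51+169+206+94+94+71+48 = 1207; mod 256 = 183 → b7.
Outer hash (recomputed tag): sum = 182+148+89+195+183 = 797; mod 256 = 29 → 1d.
Recomputed tag = 1d; claimed = 1d → match.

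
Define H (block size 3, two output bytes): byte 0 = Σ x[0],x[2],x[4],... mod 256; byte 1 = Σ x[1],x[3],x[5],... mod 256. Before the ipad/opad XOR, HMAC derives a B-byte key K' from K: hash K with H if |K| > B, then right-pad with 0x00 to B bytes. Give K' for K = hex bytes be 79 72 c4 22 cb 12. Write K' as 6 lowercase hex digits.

|K| = 7 > B = 3, so first hash the key.
H(K): even-index sum = 356 mod 256 = 100; odd-index sum = 520 mod 256 = 8 → 64 08.
Zero-pad H(K) = 64 08 to 3 bytes: K' = 64 08 00.

640800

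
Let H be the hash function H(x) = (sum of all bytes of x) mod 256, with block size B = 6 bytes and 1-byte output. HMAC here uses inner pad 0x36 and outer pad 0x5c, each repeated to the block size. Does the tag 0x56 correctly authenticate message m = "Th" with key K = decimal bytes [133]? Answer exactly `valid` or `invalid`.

invalid

Key decimal bytes [133] = 85 is 1 byte ≤ B = 6; zero-pad to 6 bytes: K' = 85 00 00 00 00 00.
K' ⊕ ipad = b3 36 36 36 36 36; K' ⊕ opad = d9 5c 5c 5c 5c 5c.
Inner hash: sum = 179+54+54+54+54+54+84+104 = 637; mod 256 = 125 → 7d.
Outer hash (recomputed tag): sum = 217+92+92+92+92+92+125 = 802; mod 256 = 34 → 22.
Recomputed tag = 22; claimed = 56 → mismatch.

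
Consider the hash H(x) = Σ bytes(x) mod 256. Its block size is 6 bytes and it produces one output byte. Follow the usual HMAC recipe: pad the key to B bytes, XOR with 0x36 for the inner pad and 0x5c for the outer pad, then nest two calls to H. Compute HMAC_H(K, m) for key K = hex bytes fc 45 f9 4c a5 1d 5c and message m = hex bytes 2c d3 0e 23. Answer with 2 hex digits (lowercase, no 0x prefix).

Key hex bytes fc 45 f9 4c a5 1d 5c is 7 bytes > B = 6, so hash it first: H(key) = a4, then zero-pad to 6 bytes: K' = a4 00 00 00 00 00.
K' ⊕ ipad = 92 36 36 36 36 36.  K' ⊕ opad = f8 5c 5c 5c 5c 5c.
Inner input = (K'⊕ipad) ∥ m = 92 36 36 36 36 36 ∥ 2c d3 0e 23.
Inner hash: sum = 146+54+54+54+54+54+44+211+14+35 = 720; mod 256 = 208 → d0.
Outer input = (K'⊕opad) ∥ inner = f8 5c 5c 5c 5c 5c ∥ d0.
Outer hash (tag): sum = 248+92+92+92+92+92+208 = 916; mod 256 = 148 → 94.

94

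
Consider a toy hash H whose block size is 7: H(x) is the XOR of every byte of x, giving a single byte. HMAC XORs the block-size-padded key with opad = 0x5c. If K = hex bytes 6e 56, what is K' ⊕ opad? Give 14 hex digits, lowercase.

320a5c5c5c5c5c

Key hex bytes 6e 56 is 2 bytes ≤ B = 7; zero-pad to 7 bytes: K' = 6e 56 00 00 00 00 00.
XOR each byte with 0x5c: 6e⊕5c=32, 56⊕5c=0a, 00⊕5c=5c, 00⊕5c=5c, 00⊕5c=5c, 00⊕5c=5c, 00⊕5c=5c.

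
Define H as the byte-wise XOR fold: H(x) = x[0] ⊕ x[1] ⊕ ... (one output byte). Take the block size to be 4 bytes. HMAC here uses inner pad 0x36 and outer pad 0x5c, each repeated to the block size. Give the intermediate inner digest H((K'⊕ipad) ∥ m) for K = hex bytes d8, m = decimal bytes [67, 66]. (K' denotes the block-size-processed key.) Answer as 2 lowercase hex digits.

Key hex bytes d8 is 1 byte ≤ B = 4; zero-pad to 4 bytes: K' = d8 00 00 00.
K' ⊕ ipad = ee 36 36 36.
Inner input = ee 36 36 36 ∥ 43 42.
Inner hash: XOR ee⊕36⊕36⊕36⊕43⊕42 = d9.

d9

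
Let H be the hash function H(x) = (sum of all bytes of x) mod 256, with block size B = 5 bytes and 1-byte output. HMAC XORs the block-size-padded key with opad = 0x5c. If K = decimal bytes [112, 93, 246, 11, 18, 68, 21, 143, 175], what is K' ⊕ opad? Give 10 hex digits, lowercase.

Key decimal bytes [112, 93, 246, 11, 18, 68, 21, 143, 175] = 70 5d f6 0b 12 44 15 8f af is 9 bytes > B = 5, so hash it first: H(key) = 77, then zero-pad to 5 bytes: K' = 77 00 00 00 00.
XOR each byte with 0x5c: 77⊕5c=2b, 00⊕5c=5c, 00⊕5c=5c, 00⊕5c=5c, 00⊕5c=5c.

2b5c5c5c5c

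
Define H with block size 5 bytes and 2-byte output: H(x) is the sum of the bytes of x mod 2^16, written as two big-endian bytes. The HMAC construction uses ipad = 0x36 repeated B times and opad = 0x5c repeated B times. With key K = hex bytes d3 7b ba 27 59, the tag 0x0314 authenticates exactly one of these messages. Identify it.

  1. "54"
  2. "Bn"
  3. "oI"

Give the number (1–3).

Key hex bytes d3 7b ba 27 59 is exactly B = 5 bytes: K' = d3 7b ba 27 59.
K' ⊕ ipad = e5 4d 8c 11 6f; K' ⊕ opad = 8f 27 e6 7b 05.
m1: inner = H(e5 4d 8c 11 6f 35 34) = 02 a7; tag = H(8f 27 e6 7b 05 02 a7) = 02c5
m2: inner = H(e5 4d 8c 11 6f 42 6e) = 02 ee; tag = H(8f 27 e6 7b 05 02 ee) = 030c
m3: inner = H(e5 4d 8c 11 6f 6f 49) = 02 f6; tag = H(8f 27 e6 7b 05 02 f6) = 0314 ← matches

3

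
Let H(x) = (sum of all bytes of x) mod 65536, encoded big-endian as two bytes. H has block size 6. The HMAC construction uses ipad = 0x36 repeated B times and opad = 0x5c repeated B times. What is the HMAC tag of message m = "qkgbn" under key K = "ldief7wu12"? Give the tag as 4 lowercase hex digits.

0384

Key "ldief7wu12" = 6c 64 69 65 66 37 77 75 31 32 is 10 bytes > B = 6, so hash it first: H(key) = 03 8a, then zero-pad to 6 bytes: K' = 03 8a 00 00 00 00.
K' ⊕ ipad = 35 bc 36 36 36 36.  K' ⊕ opad = 5f d6 5c 5c 5c 5c.
Inner input = (K'⊕ipad) ∥ m = 35 bc 36 36 36 36 ∥ 71 6b 67 62 6e.
Inner hash: sum = 53+188+54+54+54+54+113+107+103+98+110 = 988 → 03 dc.
Outer input = (K'⊕opad) ∥ inner = 5f d6 5c 5c 5c 5c ∥ 03 dc.
Outer hash (tag): sum = 95+214+92+92+92+92+3+220 = 900 → 03 84.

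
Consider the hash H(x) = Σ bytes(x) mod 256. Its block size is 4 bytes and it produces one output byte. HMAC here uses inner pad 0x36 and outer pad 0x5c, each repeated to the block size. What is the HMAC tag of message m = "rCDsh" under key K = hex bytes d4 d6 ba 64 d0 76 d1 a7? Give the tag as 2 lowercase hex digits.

14

Key hex bytes d4 d6 ba 64 d0 76 d1 a7 is 8 bytes > B = 4, so hash it first: H(key) = 86, then zero-pad to 4 bytes: K' = 86 00 00 00.
K' ⊕ ipad = b0 36 36 36.  K' ⊕ opad = da 5c 5c 5c.
Inner input = (K'⊕ipad) ∥ m = b0 36 36 36 ∥ 72 43 44 73 68.
Inner hash: sum = 176+54+54+54+114+67+68+115+104 = 806; mod 256 = 38 → 26.
Outer input = (K'⊕opad) ∥ inner = da 5c 5c 5c ∥ 26.
Outer hash (tag): sum = 218+92+92+92+38 = 532; mod 256 = 20 → 14.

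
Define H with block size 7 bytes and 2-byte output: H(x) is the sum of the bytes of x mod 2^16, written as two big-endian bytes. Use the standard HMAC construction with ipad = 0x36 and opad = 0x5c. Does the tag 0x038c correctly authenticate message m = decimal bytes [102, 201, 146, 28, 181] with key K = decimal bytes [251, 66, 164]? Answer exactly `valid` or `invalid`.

invalid

Key decimal bytes [251, 66, 164] = fb 42 a4 is 3 bytes ≤ B = 7; zero-pad to 7 bytes: K' = fb 42 a4 00 00 00 00.
K' ⊕ ipad = cd 74 92 36 36 36 36; K' ⊕ opad = a7 1e f8 5c 5c 5c 5c.
Inner hash: sum = 205+116+146+54+54+54+54+102+201+146+28+181 = 1341 → 05 3d.
Outer hash (recomputed tag): sum = 167+30+248+92+92+92+92+5+61 = 879 → 03 6f.
Recomputed tag = 036f; claimed = 038c → mismatch.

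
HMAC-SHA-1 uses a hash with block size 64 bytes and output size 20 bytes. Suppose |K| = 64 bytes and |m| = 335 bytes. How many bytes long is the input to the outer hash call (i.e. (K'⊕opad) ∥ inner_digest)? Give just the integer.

Key is 64 ≤ 64 bytes, zero-padded: |K'| = 64.
Outer input = (K'⊕opad) ∥ H(inner) → 64 + 20 = 84 bytes.

84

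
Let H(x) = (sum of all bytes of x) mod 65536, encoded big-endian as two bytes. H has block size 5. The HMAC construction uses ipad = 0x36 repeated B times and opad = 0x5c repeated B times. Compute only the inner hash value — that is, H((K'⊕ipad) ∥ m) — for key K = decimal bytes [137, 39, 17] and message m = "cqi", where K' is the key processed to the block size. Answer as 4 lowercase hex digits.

Key decimal bytes [137, 39, 17] = 89 27 11 is 3 bytes ≤ B = 5; zero-pad to 5 bytes: K' = 89 27 11 00 00.
K' ⊕ ipad = bf 11 27 36 36.
Inner input = bf 11 27 36 36 ∥ 63 71 69.
Inner hash: sum = 191+17+39+54+54+99+113+105 = 672 → 02 a0.

02a0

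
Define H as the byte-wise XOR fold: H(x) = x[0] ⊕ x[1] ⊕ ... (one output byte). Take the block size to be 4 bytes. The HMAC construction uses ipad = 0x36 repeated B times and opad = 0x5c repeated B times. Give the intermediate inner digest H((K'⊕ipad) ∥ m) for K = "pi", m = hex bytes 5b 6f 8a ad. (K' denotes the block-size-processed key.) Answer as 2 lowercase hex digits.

0a

Key "pi" = 70 69 is 2 bytes ≤ B = 4; zero-pad to 4 bytes: K' = 70 69 00 00.
K' ⊕ ipad = 46 5f 36 36.
Inner input = 46 5f 36 36 ∥ 5b 6f 8a ad.
Inner hash: XOR 46⊕5f⊕36⊕36⊕5b⊕6f⊕8a⊕ad = 0a.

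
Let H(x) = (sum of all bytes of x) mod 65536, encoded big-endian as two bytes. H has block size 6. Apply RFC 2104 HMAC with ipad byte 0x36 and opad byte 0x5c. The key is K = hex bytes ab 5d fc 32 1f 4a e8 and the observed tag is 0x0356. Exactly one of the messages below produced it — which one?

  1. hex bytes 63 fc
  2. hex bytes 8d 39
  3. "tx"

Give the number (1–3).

Key hex bytes ab 5d fc 32 1f 4a e8 is 7 bytes > B = 6, so hash it first: H(key) = 03 87, then zero-pad to 6 bytes: K' = 03 87 00 00 00 00.
K' ⊕ ipad = 35 b1 36 36 36 36; K' ⊕ opad = 5f db 5c 5c 5c 5c.
m1: inner = H(35 b1 36 36 36 36 63 fc) = 03 1d; tag = H(5f db 5c 5c 5c 5c 03 1d) = 02ca
m2: inner = H(35 b1 36 36 36 36 8d 39) = 02 84; tag = H(5f db 5c 5c 5c 5c 02 84) = 0330
m3: inner = H(35 b1 36 36 36 36 74 78) = 02 aa; tag = H(5f db 5c 5c 5c 5c 02 aa) = 0356 ← matches

3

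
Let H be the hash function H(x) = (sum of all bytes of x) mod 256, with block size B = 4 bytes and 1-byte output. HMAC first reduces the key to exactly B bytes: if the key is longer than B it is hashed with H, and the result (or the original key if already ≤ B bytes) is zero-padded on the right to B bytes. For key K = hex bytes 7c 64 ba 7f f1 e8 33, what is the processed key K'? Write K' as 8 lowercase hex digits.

|K| = 7 > B = 4, so first hash the key.
H(K): sum = 124+100+186+127+241+232+51 = 1061; mod 256 = 37 → 25.
Zero-pad H(K) = 25 to 4 bytes: K' = 25 00 00 00.

25000000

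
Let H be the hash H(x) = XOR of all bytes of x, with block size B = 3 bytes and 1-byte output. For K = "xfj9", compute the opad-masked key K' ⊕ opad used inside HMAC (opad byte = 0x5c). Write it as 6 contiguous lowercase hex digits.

Key "xfj9" = 78 66 6a 39 is 4 bytes > B = 3, so hash it first: H(key) = 4d, then zero-pad to 3 bytes: K' = 4d 00 00.
XOR each byte with 0x5c: 4d⊕5c=11, 00⊕5c=5c, 00⊕5c=5c.

115c5c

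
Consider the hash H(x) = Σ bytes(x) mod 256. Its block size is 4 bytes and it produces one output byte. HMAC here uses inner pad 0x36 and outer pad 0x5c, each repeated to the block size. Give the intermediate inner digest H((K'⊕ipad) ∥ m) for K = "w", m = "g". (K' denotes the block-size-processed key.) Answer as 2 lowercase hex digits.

4a

Key "w" = 77 is 1 byte ≤ B = 4; zero-pad to 4 bytes: K' = 77 00 00 00.
K' ⊕ ipad = 41 36 36 36.
Inner input = 41 36 36 36 ∥ 67.
Inner hash: sum = 65+54+54+54+103 = 330; mod 256 = 74 → 4a.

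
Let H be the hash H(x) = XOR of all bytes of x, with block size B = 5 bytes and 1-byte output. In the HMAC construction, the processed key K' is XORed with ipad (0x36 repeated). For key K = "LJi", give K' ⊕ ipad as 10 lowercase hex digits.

7a7c5f3636

Key "LJi" = 4c 4a 69 is 3 bytes ≤ B = 5; zero-pad to 5 bytes: K' = 4c 4a 69 00 00.
XOR each byte with 0x36: 4c⊕36=7a, 4a⊕36=7c, 69⊕36=5f, 00⊕36=36, 00⊕36=36.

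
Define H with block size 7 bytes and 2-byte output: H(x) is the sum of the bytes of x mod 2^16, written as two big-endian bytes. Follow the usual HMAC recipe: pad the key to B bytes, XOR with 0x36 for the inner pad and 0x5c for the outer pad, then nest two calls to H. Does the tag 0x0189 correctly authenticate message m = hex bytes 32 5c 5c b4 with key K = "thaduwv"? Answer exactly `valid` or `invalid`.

Key "thaduwv" = 74 68 61 64 75 77 76 is exactly B = 7 bytes: K' = 74 68 61 64 75 77 76.
K' ⊕ ipad = 42 5e 57 52 43 41 40; K' ⊕ opad = 28 34 3d 38 29 2b 2a.
Inner hash: sum = 66+94+87+82+67+65+64+50+92+92+180 = 939 → 03 ab.
Outer hash (recomputed tag): sum = 40+52+61+56+41+43+42+3+171 = 509 → 01 fd.
Recomputed tag = 01fd; claimed = 0189 → mismatch.

invalid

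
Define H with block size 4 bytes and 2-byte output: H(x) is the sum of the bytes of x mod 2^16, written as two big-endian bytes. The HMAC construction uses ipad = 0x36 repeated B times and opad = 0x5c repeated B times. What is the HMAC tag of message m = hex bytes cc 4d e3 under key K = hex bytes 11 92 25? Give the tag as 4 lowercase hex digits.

Key hex bytes 11 92 25 is 3 bytes ≤ B = 4; zero-pad to 4 bytes: K' = 11 92 25 00.
K' ⊕ ipad = 27 a4 13 36.  K' ⊕ opad = 4d ce 79 5c.
Inner input = (K'⊕ipad) ∥ m = 27 a4 13 36 ∥ cc 4d e3.
Inner hash: sum = 39+164+19+54+204+77+227 = 784 → 03 10.
Outer input = (K'⊕opad) ∥ inner = 4d ce 79 5c ∥ 03 10.
Outer hash (tag): sum = 77+206+121+92+3+16 = 515 → 02 03.

0203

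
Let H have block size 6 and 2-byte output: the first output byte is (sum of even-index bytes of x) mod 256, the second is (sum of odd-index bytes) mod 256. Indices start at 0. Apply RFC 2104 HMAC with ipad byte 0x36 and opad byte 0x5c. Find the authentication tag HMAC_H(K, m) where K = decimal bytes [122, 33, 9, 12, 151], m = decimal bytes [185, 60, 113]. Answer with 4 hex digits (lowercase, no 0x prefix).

9cec

Key decimal bytes [122, 33, 9, 12, 151] = 7a 21 09 0c 97 is 5 bytes ≤ B = 6; zero-pad to 6 bytes: K' = 7a 21 09 0c 97 00.
K' ⊕ ipad = 4c 17 3f 3a a1 36.  K' ⊕ opad = 26 7d 55 50 cb 5c.
Inner input = (K'⊕ipad) ∥ m = 4c 17 3f 3a a1 36 ∥ b9 3c 71.
Inner hash: even-index sum = 598 mod 256 = 86; odd-index sum = 195 mod 256 = 195 → 56 c3.
Outer input = (K'⊕opad) ∥ inner = 26 7d 55 50 cb 5c ∥ 56 c3.
Outer hash (tag): even-index sum = 412 mod 256 = 156; odd-index sum = 492 mod 256 = 236 → 9c ec.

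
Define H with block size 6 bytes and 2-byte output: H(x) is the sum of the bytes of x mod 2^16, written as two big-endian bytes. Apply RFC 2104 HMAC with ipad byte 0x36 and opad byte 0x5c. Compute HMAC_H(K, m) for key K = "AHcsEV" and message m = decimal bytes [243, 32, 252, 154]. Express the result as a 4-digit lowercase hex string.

00d2

Key "AHcsEV" = 41 48 63 73 45 56 is exactly B = 6 bytes: K' = 41 48 63 73 45 56.
K' ⊕ ipad = 77 7e 55 45 73 60.  K' ⊕ opad = 1d 14 3f 2f 19 0a.
Inner input = (K'⊕ipad) ∥ m = 77 7e 55 45 73 60 ∥ f3 20 fc 9a.
Inner hash: sum = 119+126+85+69+115+96+243+32+252+154 = 1291 → 05 0b.
Outer input = (K'⊕opad) ∥ inner = 1d 14 3f 2f 19 0a ∥ 05 0b.
Outer hash (tag): sum = 29+20+63+47+25+10+5+11 = 210 → 00 d2.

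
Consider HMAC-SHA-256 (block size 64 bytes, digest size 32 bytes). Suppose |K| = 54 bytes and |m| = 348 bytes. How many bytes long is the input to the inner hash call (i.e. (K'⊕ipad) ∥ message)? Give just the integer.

Key is 54 ≤ 64 bytes, zero-padded: |K'| = 64.
Inner input = (K'⊕ipad) ∥ m → 64 + 348 = 412 bytes.

412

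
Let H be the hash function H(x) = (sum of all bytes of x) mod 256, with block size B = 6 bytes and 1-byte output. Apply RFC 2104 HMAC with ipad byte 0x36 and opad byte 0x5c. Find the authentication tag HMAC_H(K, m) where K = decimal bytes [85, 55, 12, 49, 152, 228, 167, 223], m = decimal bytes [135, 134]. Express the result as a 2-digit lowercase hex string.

Key decimal bytes [85, 55, 12, 49, 152, 228, 167, 223] = 55 37 0c 31 98 e4 a7 df is 8 bytes > B = 6, so hash it first: H(key) = cb, then zero-pad to 6 bytes: K' = cb 00 00 00 00 00.
K' ⊕ ipad = fd 36 36 36 36 36.  K' ⊕ opad = 97 5c 5c 5c 5c 5c.
Inner input = (K'⊕ipad) ∥ m = fd 36 36 36 36 36 ∥ 87 86.
Inner hash: sum = 253+54+54+54+54+54+135+134 = 792; mod 256 = 24 → 18.
Outer input = (K'⊕opad) ∥ inner = 97 5c 5c 5c 5c 5c ∥ 18.
Outer hash (tag): sum = 151+92+92+92+92+92+24 = 635; mod 256 = 123 → 7b.

7b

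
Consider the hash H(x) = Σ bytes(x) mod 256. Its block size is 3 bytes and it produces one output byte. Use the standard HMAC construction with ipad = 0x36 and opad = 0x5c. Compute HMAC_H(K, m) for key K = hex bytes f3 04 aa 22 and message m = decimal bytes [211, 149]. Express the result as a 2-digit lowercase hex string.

Key hex bytes f3 04 aa 22 is 4 bytes > B = 3, so hash it first: H(key) = c3, then zero-pad to 3 bytes: K' = c3 00 00.
K' ⊕ ipad = f5 36 36.  K' ⊕ opad = 9f 5c 5c.
Inner input = (K'⊕ipad) ∥ m = f5 36 36 ∥ d3 95.
Inner hash: sum = 245+54+54+211+149 = 713; mod 256 = 201 → c9.
Outer input = (K'⊕opad) ∥ inner = 9f 5c 5c ∥ c9.
Outer hash (tag): sum = 159+92+92+201 = 544; mod 256 = 32 → 20.

20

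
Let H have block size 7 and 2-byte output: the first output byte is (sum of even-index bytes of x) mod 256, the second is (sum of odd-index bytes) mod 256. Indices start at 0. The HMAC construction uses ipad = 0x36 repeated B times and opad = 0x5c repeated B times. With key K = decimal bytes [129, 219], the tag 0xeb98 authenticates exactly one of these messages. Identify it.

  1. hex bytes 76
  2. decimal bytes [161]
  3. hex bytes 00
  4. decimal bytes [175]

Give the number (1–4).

2

Key decimal bytes [129, 219] = 81 db is 2 bytes ≤ B = 7; zero-pad to 7 bytes: K' = 81 db 00 00 00 00 00.
K' ⊕ ipad = b7 ed 36 36 36 36 36; K' ⊕ opad = dd 87 5c 5c 5c 5c 5c.
m1: inner = H(b7 ed 36 36 36 36 36 76) = 59 cf; tag = H(dd 87 5c 5c 5c 5c 5c 59 cf) = c098
m2: inner = H(b7 ed 36 36 36 36 36 a1) = 59 fa; tag = H(dd 87 5c 5c 5c 5c 5c 59 fa) = eb98 ← matches
m3: inner = H(b7 ed 36 36 36 36 36 00) = 59 59; tag = H(dd 87 5c 5c 5c 5c 5c 59 59) = 4a98
m4: inner = H(b7 ed 36 36 36 36 36 af) = 59 08; tag = H(dd 87 5c 5c 5c 5c 5c 59 08) = f998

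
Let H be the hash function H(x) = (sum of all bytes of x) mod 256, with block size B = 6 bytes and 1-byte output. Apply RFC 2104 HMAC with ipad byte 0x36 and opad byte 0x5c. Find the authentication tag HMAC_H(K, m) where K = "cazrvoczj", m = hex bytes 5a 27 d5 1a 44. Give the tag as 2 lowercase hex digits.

f8

Key "cazrvoczj" = 63 61 7a 72 76 6f 63 7a 6a is 9 bytes > B = 6, so hash it first: H(key) = dc, then zero-pad to 6 bytes: K' = dc 00 00 00 00 00.
K' ⊕ ipad = ea 36 36 36 36 36.  K' ⊕ opad = 80 5c 5c 5c 5c 5c.
Inner input = (K'⊕ipad) ∥ m = ea 36 36 36 36 36 ∥ 5a 27 d5 1a 44.
Inner hash: sum = 234+54+54+54+54+54+90+39+213+26+68 = 940; mod 256 = 172 → ac.
Outer input = (K'⊕opad) ∥ inner = 80 5c 5c 5c 5c 5c ∥ ac.
Outer hash (tag): sum = 128+92+92+92+92+92+172 = 760; mod 256 = 248 → f8.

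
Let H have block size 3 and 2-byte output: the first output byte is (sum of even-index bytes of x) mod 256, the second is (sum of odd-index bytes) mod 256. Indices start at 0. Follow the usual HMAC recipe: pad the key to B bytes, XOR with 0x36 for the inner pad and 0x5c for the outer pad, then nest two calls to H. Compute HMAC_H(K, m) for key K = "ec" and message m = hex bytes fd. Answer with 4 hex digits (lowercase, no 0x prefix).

Key "ec" = 65 63 is 2 bytes ≤ B = 3; zero-pad to 3 bytes: K' = 65 63 00.
K' ⊕ ipad = 53 55 36.  K' ⊕ opad = 39 3f 5c.
Inner input = (K'⊕ipad) ∥ m = 53 55 36 ∥ fd.
Inner hash: even-index sum = 137 mod 256 = 137; odd-index sum = 338 mod 256 = 82 → 89 52.
Outer input = (K'⊕opad) ∥ inner = 39 3f 5c ∥ 89 52.
Outer hash (tag): even-index sum = 231 mod 256 = 231; odd-index sum = 200 mod 256 = 200 → e7 c8.

e7c8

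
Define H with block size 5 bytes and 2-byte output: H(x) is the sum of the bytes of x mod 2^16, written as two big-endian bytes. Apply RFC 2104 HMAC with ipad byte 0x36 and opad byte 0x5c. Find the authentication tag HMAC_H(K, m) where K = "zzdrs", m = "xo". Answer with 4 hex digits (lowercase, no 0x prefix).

Key "zzdrs" = 7a 7a 64 72 73 is exactly B = 5 bytes: K' = 7a 7a 64 72 73.
K' ⊕ ipad = 4c 4c 52 44 45.  K' ⊕ opad = 26 26 38 2e 2f.
Inner input = (K'⊕ipad) ∥ m = 4c 4c 52 44 45 ∥ 78 6f.
Inner hash: sum = 76+76+82+68+69+120+111 = 602 → 02 5a.
Outer input = (K'⊕opad) ∥ inner = 26 26 38 2e 2f ∥ 02 5a.
Outer hash (tag): sum = 38+38+56+46+47+2+90 = 317 → 01 3d.

013d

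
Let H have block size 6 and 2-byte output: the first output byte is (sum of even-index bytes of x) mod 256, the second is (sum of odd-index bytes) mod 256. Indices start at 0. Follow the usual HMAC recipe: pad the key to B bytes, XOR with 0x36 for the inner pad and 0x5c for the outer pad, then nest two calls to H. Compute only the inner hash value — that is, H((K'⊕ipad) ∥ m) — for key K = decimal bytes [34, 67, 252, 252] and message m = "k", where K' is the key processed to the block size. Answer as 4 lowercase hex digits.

7f75

Key decimal bytes [34, 67, 252, 252] = 22 43 fc fc is 4 bytes ≤ B = 6; zero-pad to 6 bytes: K' = 22 43 fc fc 00 00.
K' ⊕ ipad = 14 75 ca ca 36 36.
Inner input = 14 75 ca ca 36 36 ∥ 6b.
Inner hash: even-index sum = 383 mod 256 = 127; odd-index sum = 373 mod 256 = 117 → 7f 75.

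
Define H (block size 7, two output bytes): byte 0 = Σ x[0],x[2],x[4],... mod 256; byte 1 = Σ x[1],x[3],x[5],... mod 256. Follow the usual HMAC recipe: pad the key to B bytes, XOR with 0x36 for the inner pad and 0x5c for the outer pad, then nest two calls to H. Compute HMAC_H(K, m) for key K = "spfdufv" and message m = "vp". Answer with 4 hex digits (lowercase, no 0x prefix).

Key "spfdufv" = 73 70 66 64 75 66 76 is exactly B = 7 bytes: K' = 73 70 66 64 75 66 76.
K' ⊕ ipad = 45 46 50 52 43 50 40.  K' ⊕ opad = 2f 2c 3a 38 29 3a 2a.
Inner input = (K'⊕ipad) ∥ m = 45 46 50 52 43 50 40 ∥ 76 70.
Inner hash: even-index sum = 392 mod 256 = 136; odd-index sum = 350 mod 256 = 94 → 88 5e.
Outer input = (K'⊕opad) ∥ inner = 2f 2c 3a 38 29 3a 2a ∥ 88 5e.
Outer hash (tag): even-index sum = 282 mod 256 = 26; odd-index sum = 294 mod 256 = 38 → 1a 26.

1a26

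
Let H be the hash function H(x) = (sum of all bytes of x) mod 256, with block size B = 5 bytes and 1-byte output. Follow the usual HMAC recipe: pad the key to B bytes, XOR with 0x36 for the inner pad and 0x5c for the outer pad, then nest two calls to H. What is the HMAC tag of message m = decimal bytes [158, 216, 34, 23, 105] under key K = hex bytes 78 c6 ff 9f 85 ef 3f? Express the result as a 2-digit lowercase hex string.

ec

Key hex bytes 78 c6 ff 9f 85 ef 3f is 7 bytes > B = 5, so hash it first: H(key) = 8f, then zero-pad to 5 bytes: K' = 8f 00 00 00 00.
K' ⊕ ipad = b9 36 36 36 36.  K' ⊕ opad = d3 5c 5c 5c 5c.
Inner input = (K'⊕ipad) ∥ m = b9 36 36 36 36 ∥ 9e d8 22 17 69.
Inner hash: sum = 185+54+54+54+54+158+216+34+23+105 = 937; mod 256 = 169 → a9.
Outer input = (K'⊕opad) ∥ inner = d3 5c 5c 5c 5c ∥ a9.
Outer hash (tag): sum = 211+92+92+92+92+169 = 748; mod 256 = 236 → ec.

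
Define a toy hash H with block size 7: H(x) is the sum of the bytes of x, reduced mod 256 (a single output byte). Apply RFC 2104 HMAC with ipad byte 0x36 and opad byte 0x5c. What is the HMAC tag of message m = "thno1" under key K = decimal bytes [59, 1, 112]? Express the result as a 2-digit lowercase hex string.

ac

Key decimal bytes [59, 1, 112] = 3b 01 70 is 3 bytes ≤ B = 7; zero-pad to 7 bytes: K' = 3b 01 70 00 00 00 00.
K' ⊕ ipad = 0d 37 46 36 36 36 36.  K' ⊕ opad = 67 5d 2c 5c 5c 5c 5c.
Inner input = (K'⊕ipad) ∥ m = 0d 37 46 36 36 36 36 ∥ 74 68 6e 6f 31.
Inner hash: sum = 13+55+70+54+54+54+54+116+104+110+111+49 = 844; mod 256 = 76 → 4c.
Outer input = (K'⊕opad) ∥ inner = 67 5d 2c 5c 5c 5c 5c ∥ 4c.
Outer hash (tag): sum = 103+93+44+92+92+92+92+76 = 684; mod 256 = 172 → ac.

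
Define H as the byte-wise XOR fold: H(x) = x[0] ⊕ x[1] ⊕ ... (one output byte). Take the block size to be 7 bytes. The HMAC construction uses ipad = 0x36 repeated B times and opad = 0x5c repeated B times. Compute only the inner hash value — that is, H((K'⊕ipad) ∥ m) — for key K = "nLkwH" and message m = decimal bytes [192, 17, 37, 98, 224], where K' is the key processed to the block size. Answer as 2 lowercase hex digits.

Key "nLkwH" = 6e 4c 6b 77 48 is 5 bytes ≤ B = 7; zero-pad to 7 bytes: K' = 6e 4c 6b 77 48 00 00.
K' ⊕ ipad = 58 7a 5d 41 7e 36 36.
Inner input = 58 7a 5d 41 7e 36 36 ∥ c0 11 25 62 e0.
Inner hash: XOR 58⊕7a⊕5d⊕41⊕7e⊕36⊕36⊕c0⊕11⊕25⊕62⊕e0 = 36.

36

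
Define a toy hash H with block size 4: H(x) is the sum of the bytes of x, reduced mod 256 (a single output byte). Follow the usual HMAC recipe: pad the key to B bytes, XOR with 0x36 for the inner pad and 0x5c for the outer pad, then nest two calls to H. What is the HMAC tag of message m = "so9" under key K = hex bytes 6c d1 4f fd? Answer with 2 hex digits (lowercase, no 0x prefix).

Key hex bytes 6c d1 4f fd is exactly B = 4 bytes: K' = 6c d1 4f fd.
K' ⊕ ipad = 5a e7 79 cb.  K' ⊕ opad = 30 8d 13 a1.
Inner input = (K'⊕ipad) ∥ m = 5a e7 79 cb ∥ 73 6f 39.
Inner hash: sum = 90+231+121+203+115+111+57 = 928; mod 256 = 160 → a0.
Outer input = (K'⊕opad) ∥ inner = 30 8d 13 a1 ∥ a0.
Outer hash (tag): sum = 48+141+19+161+160 = 529; mod 256 = 17 → 11.

11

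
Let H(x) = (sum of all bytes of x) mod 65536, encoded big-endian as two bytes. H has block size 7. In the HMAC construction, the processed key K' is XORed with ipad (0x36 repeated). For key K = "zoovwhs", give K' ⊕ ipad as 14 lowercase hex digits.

4c595940415e45

Key "zoovwhs" = 7a 6f 6f 76 77 68 73 is exactly B = 7 bytes: K' = 7a 6f 6f 76 77 68 73.
XOR each byte with 0x36: 7a⊕36=4c, 6f⊕36=59, 6f⊕36=59, 76⊕36=40, 77⊕36=41, 68⊕36=5e, 73⊕36=45.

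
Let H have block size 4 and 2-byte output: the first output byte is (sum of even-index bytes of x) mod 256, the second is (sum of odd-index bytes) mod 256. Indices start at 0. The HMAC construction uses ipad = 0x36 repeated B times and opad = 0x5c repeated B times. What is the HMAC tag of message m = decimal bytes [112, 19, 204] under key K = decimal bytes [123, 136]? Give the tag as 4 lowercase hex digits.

4237

Key decimal bytes [123, 136] = 7b 88 is 2 bytes ≤ B = 4; zero-pad to 4 bytes: K' = 7b 88 00 00.
K' ⊕ ipad = 4d be 36 36.  K' ⊕ opad = 27 d4 5c 5c.
Inner input = (K'⊕ipad) ∥ m = 4d be 36 36 ∥ 70 13 cc.
Inner hash: even-index sum = 447 mod 256 = 191; odd-index sum = 263 mod 256 = 7 → bf 07.
Outer input = (K'⊕opad) ∥ inner = 27 d4 5c 5c ∥ bf 07.
Outer hash (tag): even-index sum = 322 mod 256 = 66; odd-index sum = 311 mod 256 = 55 → 42 37.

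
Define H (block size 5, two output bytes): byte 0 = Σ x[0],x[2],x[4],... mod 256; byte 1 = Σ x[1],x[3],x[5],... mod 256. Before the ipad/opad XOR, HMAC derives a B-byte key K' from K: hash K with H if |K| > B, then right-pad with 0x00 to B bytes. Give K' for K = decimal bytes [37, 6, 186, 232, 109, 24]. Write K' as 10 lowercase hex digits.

|K| = 6 > B = 5, so first hash the key.
H(K): even-index sum = 332 mod 256 = 76; odd-index sum = 262 mod 256 = 6 → 4c 06.
Zero-pad H(K) = 4c 06 to 5 bytes: K' = 4c 06 00 00 00.

4c06000000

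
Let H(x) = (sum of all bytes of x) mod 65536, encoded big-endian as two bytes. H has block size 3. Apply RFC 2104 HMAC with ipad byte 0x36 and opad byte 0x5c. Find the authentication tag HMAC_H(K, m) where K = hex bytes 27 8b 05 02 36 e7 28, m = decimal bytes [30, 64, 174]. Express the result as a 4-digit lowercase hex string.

Key hex bytes 27 8b 05 02 36 e7 28 is 7 bytes > B = 3, so hash it first: H(key) = 01 fe, then zero-pad to 3 bytes: K' = 01 fe 00.
K' ⊕ ipad = 37 c8 36.  K' ⊕ opad = 5d a2 5c.
Inner input = (K'⊕ipad) ∥ m = 37 c8 36 ∥ 1e 40 ae.
Inner hash: sum = 55+200+54+30+64+174 = 577 → 02 41.
Outer input = (K'⊕opad) ∥ inner = 5d a2 5c ∥ 02 41.
Outer hash (tag): sum = 93+162+92+2+65 = 414 → 01 9e.

019e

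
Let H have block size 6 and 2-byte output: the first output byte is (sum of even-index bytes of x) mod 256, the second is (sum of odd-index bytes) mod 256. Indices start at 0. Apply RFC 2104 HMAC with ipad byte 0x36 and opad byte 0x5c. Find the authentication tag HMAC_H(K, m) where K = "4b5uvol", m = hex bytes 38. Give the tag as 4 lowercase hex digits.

f0ae

Key "4b5uvol" = 34 62 35 75 76 6f 6c is 7 bytes > B = 6, so hash it first: H(key) = 4b 46, then zero-pad to 6 bytes: K' = 4b 46 00 00 00 00.
K' ⊕ ipad = 7d 70 36 36 36 36.  K' ⊕ opad = 17 1a 5c 5c 5c 5c.
Inner input = (K'⊕ipad) ∥ m = 7d 70 36 36 36 36 ∥ 38.
Inner hash: even-index sum = 289 mod 256 = 33; odd-index sum = 220 mod 256 = 220 → 21 dc.
Outer input = (K'⊕opad) ∥ inner = 17 1a 5c 5c 5c 5c ∥ 21 dc.
Outer hash (tag): even-index sum = 240 mod 256 = 240; odd-index sum = 430 mod 256 = 174 → f0 ae.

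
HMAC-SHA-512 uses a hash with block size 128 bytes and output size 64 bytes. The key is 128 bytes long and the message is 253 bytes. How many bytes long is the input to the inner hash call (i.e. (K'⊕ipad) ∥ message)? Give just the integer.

381

Key is 128 ≤ 128 bytes, zero-padded: |K'| = 128.
Inner input = (K'⊕ipad) ∥ m → 128 + 253 = 381 bytes.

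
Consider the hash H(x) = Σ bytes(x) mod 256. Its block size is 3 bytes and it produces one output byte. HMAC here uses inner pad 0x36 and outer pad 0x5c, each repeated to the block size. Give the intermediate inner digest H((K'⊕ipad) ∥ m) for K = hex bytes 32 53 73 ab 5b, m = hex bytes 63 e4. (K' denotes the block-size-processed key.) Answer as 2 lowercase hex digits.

7b

Key hex bytes 32 53 73 ab 5b is 5 bytes > B = 3, so hash it first: H(key) = fe, then zero-pad to 3 bytes: K' = fe 00 00.
K' ⊕ ipad = c8 36 36.
Inner input = c8 36 36 ∥ 63 e4.
Inner hash: sum = 200+54+54+99+228 = 635; mod 256 = 123 → 7b.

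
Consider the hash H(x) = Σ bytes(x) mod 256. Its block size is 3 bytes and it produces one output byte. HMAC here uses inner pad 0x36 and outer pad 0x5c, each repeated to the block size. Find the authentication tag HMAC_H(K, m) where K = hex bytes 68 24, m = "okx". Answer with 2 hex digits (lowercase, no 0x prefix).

00

Key hex bytes 68 24 is 2 bytes ≤ B = 3; zero-pad to 3 bytes: K' = 68 24 00.
K' ⊕ ipad = 5e 12 36.  K' ⊕ opad = 34 78 5c.
Inner input = (K'⊕ipad) ∥ m = 5e 12 36 ∥ 6f 6b 78.
Inner hash: sum = 94+18+54+111+107+120 = 504; mod 256 = 248 → f8.
Outer input = (K'⊕opad) ∥ inner = 34 78 5c ∥ f8.
Outer hash (tag): sum = 52+120+92+248 = 512; mod 256 = 0 → 00.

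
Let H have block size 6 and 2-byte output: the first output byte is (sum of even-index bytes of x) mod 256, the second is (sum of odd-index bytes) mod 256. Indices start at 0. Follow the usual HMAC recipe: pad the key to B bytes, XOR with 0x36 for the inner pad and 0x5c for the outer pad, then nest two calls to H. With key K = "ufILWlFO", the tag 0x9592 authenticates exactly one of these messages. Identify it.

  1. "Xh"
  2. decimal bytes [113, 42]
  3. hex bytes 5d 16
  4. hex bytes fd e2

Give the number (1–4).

Key "ufILWlFO" = 75 66 49 4c 57 6c 46 4f is 8 bytes > B = 6, so hash it first: H(key) = 5b 6d, then zero-pad to 6 bytes: K' = 5b 6d 00 00 00 00.
K' ⊕ ipad = 6d 5b 36 36 36 36; K' ⊕ opad = 07 31 5c 5c 5c 5c.
m1: inner = H(6d 5b 36 36 36 36 58 68) = 31 2f; tag = H(07 31 5c 5c 5c 5c 31 2f) = f018
m2: inner = H(6d 5b 36 36 36 36 71 2a) = 4a f1; tag = H(07 31 5c 5c 5c 5c 4a f1) = 09da
m3: inner = H(6d 5b 36 36 36 36 5d 16) = 36 dd; tag = H(07 31 5c 5c 5c 5c 36 dd) = f5c6
m4: inner = H(6d 5b 36 36 36 36 fd e2) = d6 a9; tag = H(07 31 5c 5c 5c 5c d6 a9) = 9592 ← matches

4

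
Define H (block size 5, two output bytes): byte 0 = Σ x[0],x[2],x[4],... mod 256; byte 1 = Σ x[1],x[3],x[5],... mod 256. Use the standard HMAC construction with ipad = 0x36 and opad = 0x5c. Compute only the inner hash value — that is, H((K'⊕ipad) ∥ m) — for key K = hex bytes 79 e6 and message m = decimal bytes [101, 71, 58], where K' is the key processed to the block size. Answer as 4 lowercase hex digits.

Key hex bytes 79 e6 is 2 bytes ≤ B = 5; zero-pad to 5 bytes: K' = 79 e6 00 00 00.
K' ⊕ ipad = 4f d0 36 36 36.
Inner input = 4f d0 36 36 36 ∥ 65 47 3a.
Inner hash: even-index sum = 258 mod 256 = 2; odd-index sum = 421 mod 256 = 165 → 02 a5.

02a5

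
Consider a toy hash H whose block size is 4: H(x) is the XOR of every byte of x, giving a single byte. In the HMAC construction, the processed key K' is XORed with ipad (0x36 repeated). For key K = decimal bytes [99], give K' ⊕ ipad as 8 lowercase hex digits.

55363636

Key decimal bytes [99] = 63 is 1 byte ≤ B = 4; zero-pad to 4 bytes: K' = 63 00 00 00.
XOR each byte with 0x36: 63⊕36=55, 00⊕36=36, 00⊕36=36, 00⊕36=36.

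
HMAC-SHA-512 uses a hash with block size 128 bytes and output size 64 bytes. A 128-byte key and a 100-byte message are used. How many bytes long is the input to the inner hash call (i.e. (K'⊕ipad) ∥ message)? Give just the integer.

228

Key is 128 ≤ 128 bytes, zero-padded: |K'| = 128.
Inner input = (K'⊕ipad) ∥ m → 128 + 100 = 228 bytes.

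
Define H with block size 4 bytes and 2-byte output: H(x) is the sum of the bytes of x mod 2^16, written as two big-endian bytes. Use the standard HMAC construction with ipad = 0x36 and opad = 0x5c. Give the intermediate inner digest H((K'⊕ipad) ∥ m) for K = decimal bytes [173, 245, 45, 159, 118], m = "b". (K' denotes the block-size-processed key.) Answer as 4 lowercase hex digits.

01d4

Key decimal bytes [173, 245, 45, 159, 118] = ad f5 2d 9f 76 is 5 bytes > B = 4, so hash it first: H(key) = 02 e4, then zero-pad to 4 bytes: K' = 02 e4 00 00.
K' ⊕ ipad = 34 d2 36 36.
Inner input = 34 d2 36 36 ∥ 62.
Inner hash: sum = 52+210+54+54+98 = 468 → 01 d4.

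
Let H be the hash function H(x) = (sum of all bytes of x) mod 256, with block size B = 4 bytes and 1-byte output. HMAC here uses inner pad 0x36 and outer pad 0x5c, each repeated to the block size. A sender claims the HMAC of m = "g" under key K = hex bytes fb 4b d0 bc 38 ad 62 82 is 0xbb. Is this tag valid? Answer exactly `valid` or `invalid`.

Key hex bytes fb 4b d0 bc 38 ad 62 82 is 8 bytes > B = 4, so hash it first: H(key) = 9b, then zero-pad to 4 bytes: K' = 9b 00 00 00.
K' ⊕ ipad = ad 36 36 36; K' ⊕ opad = c7 5c 5c 5c.
Inner hash: sum = 173+54+54+54+103 = 438; mod 256 = 182 → b6.
Outer hash (recomputed tag): sum = 199+92+92+92+182 = 657; mod 256 = 145 → 91.
Recomputed tag = 91; claimed = bb → mismatch.

invalid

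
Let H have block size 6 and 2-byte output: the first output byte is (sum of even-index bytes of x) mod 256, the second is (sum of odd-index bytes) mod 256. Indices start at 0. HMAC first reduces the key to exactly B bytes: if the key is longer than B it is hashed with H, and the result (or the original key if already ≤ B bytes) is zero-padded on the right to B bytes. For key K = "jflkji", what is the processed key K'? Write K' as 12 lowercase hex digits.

Key "jflkji" = 6a 66 6c 6b 6a 69 is exactly B = 6 bytes: K' = 6a 66 6c 6b 6a 69.

6a666c6b6a69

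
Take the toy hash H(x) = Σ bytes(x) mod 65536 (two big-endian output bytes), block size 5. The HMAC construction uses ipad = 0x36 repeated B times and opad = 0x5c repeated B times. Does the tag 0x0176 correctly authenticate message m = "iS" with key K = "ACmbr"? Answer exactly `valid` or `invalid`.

valid

Key "ACmbr" = 41 43 6d 62 72 is exactly B = 5 bytes: K' = 41 43 6d 62 72.
K' ⊕ ipad = 77 75 5b 54 44; K' ⊕ opad = 1d 1f 31 3e 2e.
Inner hash: sum = 119+117+91+84+68+105+83 = 667 → 02 9b.
Outer hash (recomputed tag): sum = 29+31+49+62+46+2+155 = 374 → 01 76.
Recomputed tag = 0176; claimed = 0176 → match.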